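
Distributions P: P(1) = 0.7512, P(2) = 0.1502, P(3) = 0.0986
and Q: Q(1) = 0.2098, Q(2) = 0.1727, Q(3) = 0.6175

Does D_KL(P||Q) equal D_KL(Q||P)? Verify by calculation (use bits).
D_KL(P||Q) = 1.0911 bits, D_KL(Q||P) = 1.2831 bits. No — D_KL(P||Q) ≠ D_KL(Q||P) for this pair.

D_KL(P||Q) = Σ P(x) log₂(P(x)/Q(x))

Computing term by term:
  P(1)·log₂(P(1)/Q(1)) = 0.7512·log₂(0.7512/0.2098) = 1.38235
  P(2)·log₂(P(2)/Q(2)) = 0.1502·log₂(0.1502/0.1727) = -0.03025
  P(3)·log₂(P(3)/Q(3)) = 0.0986·log₂(0.0986/0.6175) = -0.26097

D_KL(P||Q) = 1.38235 - 0.03025 - 0.26097 = 1.09113 ≈ 1.0911 bits

D_KL(Q||P) = Σ Q(x) log₂(Q(x)/P(x))

Computing term by term:
  Q(1)·log₂(Q(1)/P(1)) = 0.2098·log₂(0.2098/0.7512) = -0.38607
  Q(2)·log₂(Q(2)/P(2)) = 0.1727·log₂(0.1727/0.1502) = 0.03478
  Q(3)·log₂(Q(3)/P(3)) = 0.6175·log₂(0.6175/0.0986) = 1.63439

D_KL(Q||P) = -0.38607 + 0.03478 + 1.63439 = 1.28310 ≈ 1.2831 bits

These are NOT equal (difference: 0.1920 bits). KL divergence is asymmetric: D_KL(P||Q) ≠ D_KL(Q||P) in general.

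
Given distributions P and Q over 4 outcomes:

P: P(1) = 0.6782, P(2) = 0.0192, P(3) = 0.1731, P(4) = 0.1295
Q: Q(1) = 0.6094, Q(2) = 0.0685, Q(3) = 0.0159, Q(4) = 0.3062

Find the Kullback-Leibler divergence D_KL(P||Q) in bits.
0.5049 bits

D_KL(P||Q) = Σ P(x) log₂(P(x)/Q(x))

Computing term by term:
  P(1)·log₂(P(1)/Q(1)) = 0.6782·log₂(0.6782/0.6094) = 0.10466
  P(2)·log₂(P(2)/Q(2)) = 0.0192·log₂(0.0192/0.0685) = -0.03523
  P(3)·log₂(P(3)/Q(3)) = 0.1731·log₂(0.1731/0.0159) = 0.59624
  P(4)·log₂(P(4)/Q(4)) = 0.1295·log₂(0.1295/0.3062) = -0.16078

D_KL(P||Q) = 0.10466 - 0.03523 + 0.59624 - 0.16078 = 0.50489 ≈ 0.5049 bits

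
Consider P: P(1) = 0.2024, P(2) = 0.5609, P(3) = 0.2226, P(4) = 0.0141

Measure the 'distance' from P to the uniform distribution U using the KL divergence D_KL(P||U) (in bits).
0.4965 bits

U(i) = 1/4 for all i

D_KL(P||U) = Σ P(x) log₂(P(x) / (1/4))
           = Σ P(x) log₂(P(x)) + log₂(4)
           = log₂(4) - H(P)

H(P) = -Σ P(x) log₂(P(x)):
  -P(1)·log₂(P(1)) = -(0.2024)·log₂(0.2024) = 0.46648
  -P(2)·log₂(P(2)) = -(0.5609)·log₂(0.5609) = 0.46789
  -P(3)·log₂(P(3)) = -(0.2226)·log₂(0.2226) = 0.48248
  -P(4)·log₂(P(4)) = -(0.0141)·log₂(0.0141) = 0.08669
H(P) = 0.46648 + 0.46789 + 0.48248 + 0.08669 = 1.50354 bits

log₂(4) = 2.00000 bits

D_KL(P||U) = 2.00000 - 1.50354 = 0.49646 ≈ 0.4965 bits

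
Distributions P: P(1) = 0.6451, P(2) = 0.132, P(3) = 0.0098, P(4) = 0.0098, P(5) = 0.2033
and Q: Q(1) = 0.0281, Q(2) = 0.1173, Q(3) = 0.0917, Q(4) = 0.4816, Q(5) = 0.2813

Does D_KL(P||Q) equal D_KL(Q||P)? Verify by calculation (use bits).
D_KL(P||Q) = 2.7570 bits, D_KL(Q||P) = 2.9867 bits. No — D_KL(P||Q) ≠ D_KL(Q||P) for this pair.

D_KL(P||Q) = Σ P(x) log₂(P(x)/Q(x))

Computing term by term:
  P(1)·log₂(P(1)/Q(1)) = 0.6451·log₂(0.6451/0.0281) = 2.91642
  P(2)·log₂(P(2)/Q(2)) = 0.132·log₂(0.132/0.1173) = 0.02248
  P(3)·log₂(P(3)/Q(3)) = 0.0098·log₂(0.0098/0.0917) = -0.03162
  P(4)·log₂(P(4)/Q(4)) = 0.0098·log₂(0.0098/0.4816) = -0.05507
  P(5)·log₂(P(5)/Q(5)) = 0.2033·log₂(0.2033/0.2813) = -0.09525

D_KL(P||Q) = 2.91642 + 0.02248 - 0.03162 - 0.05507 - 0.09525 = 2.75696 ≈ 2.7570 bits

D_KL(Q||P) = Σ Q(x) log₂(Q(x)/P(x))

Computing term by term:
  Q(1)·log₂(Q(1)/P(1)) = 0.0281·log₂(0.0281/0.6451) = -0.12704
  Q(2)·log₂(Q(2)/P(2)) = 0.1173·log₂(0.1173/0.132) = -0.01998
  Q(3)·log₂(Q(3)/P(3)) = 0.0917·log₂(0.0917/0.0098) = 0.29583
  Q(4)·log₂(Q(4)/P(4)) = 0.4816·log₂(0.4816/0.0098) = 2.70607
  Q(5)·log₂(Q(5)/P(5)) = 0.2813·log₂(0.2813/0.2033) = 0.13179

D_KL(Q||P) = -0.12704 - 0.01998 + 0.29583 + 2.70607 + 0.13179 = 2.98667 ≈ 2.9867 bits

These are NOT equal (difference: 0.2297 bits). KL divergence is asymmetric: D_KL(P||Q) ≠ D_KL(Q||P) in general.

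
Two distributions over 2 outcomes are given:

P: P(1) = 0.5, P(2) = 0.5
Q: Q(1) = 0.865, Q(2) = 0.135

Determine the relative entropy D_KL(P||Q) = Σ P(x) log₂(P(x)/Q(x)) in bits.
0.5491 bits

D_KL(P||Q) = Σ P(x) log₂(P(x)/Q(x))

Computing term by term:
  P(1)·log₂(P(1)/Q(1)) = 0.5·log₂(0.5/0.865) = -0.39539
  P(2)·log₂(P(2)/Q(2)) = 0.5·log₂(0.5/0.135) = 0.94448

D_KL(P||Q) = -0.39539 + 0.94448 = 0.54909 ≈ 0.5491 bits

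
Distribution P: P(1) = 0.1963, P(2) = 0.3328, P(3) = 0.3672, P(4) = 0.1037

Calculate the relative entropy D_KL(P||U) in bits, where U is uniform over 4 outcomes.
0.1409 bits

U(i) = 1/4 for all i

D_KL(P||U) = Σ P(x) log₂(P(x) / (1/4))
           = Σ P(x) log₂(P(x)) + log₂(4)
           = log₂(4) - H(P)

H(P) = -Σ P(x) log₂(P(x)):
  -P(1)·log₂(P(1)) = -(0.1963)·log₂(0.1963) = 0.46108
  -P(2)·log₂(P(2)) = -(0.3328)·log₂(0.3328) = 0.52824
  -P(3)·log₂(P(3)) = -(0.3672)·log₂(0.3672) = 0.53074
  -P(4)·log₂(P(4)) = -(0.1037)·log₂(0.1037) = 0.33905
H(P) = 0.46108 + 0.52824 + 0.53074 + 0.33905 = 1.85911 bits

log₂(4) = 2.00000 bits

D_KL(P||U) = 2.00000 - 1.85911 = 0.14089 ≈ 0.1409 bits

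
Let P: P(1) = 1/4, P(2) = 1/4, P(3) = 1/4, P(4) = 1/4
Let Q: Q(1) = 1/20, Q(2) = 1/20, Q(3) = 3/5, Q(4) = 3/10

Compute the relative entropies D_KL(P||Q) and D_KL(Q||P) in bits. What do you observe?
D_KL(P||Q) = 0.7794 bits, D_KL(Q||P) = 0.6045 bits. The two directions give different values (D_KL(P||Q) exceeds D_KL(Q||P) by 0.1749 bits): KL divergence is asymmetric.

D_KL(P||Q) = Σ P(x) log₂(P(x)/Q(x))

Computing term by term:
  P(1)·log₂(P(1)/Q(1)) = (1/4)·log₂((1/4)/(1/20)) = 0.58048
  P(2)·log₂(P(2)/Q(2)) = (1/4)·log₂((1/4)/(1/20)) = 0.58048
  P(3)·log₂(P(3)/Q(3)) = (1/4)·log₂((1/4)/(3/5)) = -0.31576
  P(4)·log₂(P(4)/Q(4)) = (1/4)·log₂((1/4)/(3/10)) = -0.06576

D_KL(P||Q) = 0.58048 + 0.58048 - 0.31576 - 0.06576 = 0.77944 ≈ 0.7794 bits

D_KL(Q||P) = Σ Q(x) log₂(Q(x)/P(x))

Computing term by term:
  Q(1)·log₂(Q(1)/P(1)) = (1/20)·log₂((1/20)/(1/4)) = -0.11610
  Q(2)·log₂(Q(2)/P(2)) = (1/20)·log₂((1/20)/(1/4)) = -0.11610
  Q(3)·log₂(Q(3)/P(3)) = (3/5)·log₂((3/5)/(1/4)) = 0.75782
  Q(4)·log₂(Q(4)/P(4)) = (3/10)·log₂((3/10)/(1/4)) = 0.07891

D_KL(Q||P) = -0.11610 - 0.11610 + 0.75782 + 0.07891 = 0.60453 ≈ 0.6045 bits

These are NOT equal (difference: 0.1749 bits). KL divergence is asymmetric: D_KL(P||Q) ≠ D_KL(Q||P) in general.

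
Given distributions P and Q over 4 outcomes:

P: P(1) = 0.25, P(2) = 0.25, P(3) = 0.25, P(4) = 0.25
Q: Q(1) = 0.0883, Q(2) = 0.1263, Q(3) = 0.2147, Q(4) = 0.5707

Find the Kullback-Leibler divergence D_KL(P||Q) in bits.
0.3788 bits

D_KL(P||Q) = Σ P(x) log₂(P(x)/Q(x))

Computing term by term:
  P(1)·log₂(P(1)/Q(1)) = 0.25·log₂(0.25/0.0883) = 0.37536
  P(2)·log₂(P(2)/Q(2)) = 0.25·log₂(0.25/0.1263) = 0.24627
  P(3)·log₂(P(3)/Q(3)) = 0.25·log₂(0.25/0.2147) = 0.05490
  P(4)·log₂(P(4)/Q(4)) = 0.25·log₂(0.25/0.5707) = -0.29770

D_KL(P||Q) = 0.37536 + 0.24627 + 0.05490 - 0.29770 = 0.37883 ≈ 0.3788 bits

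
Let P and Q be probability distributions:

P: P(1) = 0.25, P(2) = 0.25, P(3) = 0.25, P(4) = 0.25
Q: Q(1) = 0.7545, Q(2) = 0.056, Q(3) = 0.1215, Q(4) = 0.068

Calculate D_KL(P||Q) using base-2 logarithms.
0.8710 bits

D_KL(P||Q) = Σ P(x) log₂(P(x)/Q(x))

Computing term by term:
  P(1)·log₂(P(1)/Q(1)) = 0.25·log₂(0.25/0.7545) = -0.39840
  P(2)·log₂(P(2)/Q(2)) = 0.25·log₂(0.25/0.056) = 0.53961
  P(3)·log₂(P(3)/Q(3)) = 0.25·log₂(0.25/0.1215) = 0.26024
  P(4)·log₂(P(4)/Q(4)) = 0.25·log₂(0.25/0.068) = 0.46958

D_KL(P||Q) = -0.39840 + 0.53961 + 0.26024 + 0.46958 = 0.87103 ≈ 0.8710 bits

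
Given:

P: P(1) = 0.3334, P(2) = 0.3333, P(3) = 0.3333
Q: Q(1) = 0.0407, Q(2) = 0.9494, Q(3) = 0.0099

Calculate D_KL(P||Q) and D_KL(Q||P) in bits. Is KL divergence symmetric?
D_KL(P||Q) = 2.1992 bits, D_KL(Q||P) = 1.2601 bits. No, KL divergence is not symmetric.

D_KL(P||Q) = Σ P(x) log₂(P(x)/Q(x))

Computing term by term:
  P(1)·log₂(P(1)/Q(1)) = 0.3334·log₂(0.3334/0.0407) = 1.01159
  P(2)·log₂(P(2)/Q(2)) = 0.3333·log₂(0.3333/0.9494) = -0.50335
  P(3)·log₂(P(3)/Q(3)) = 0.3333·log₂(0.3333/0.0099) = 1.69091

D_KL(P||Q) = 1.01159 - 0.50335 + 1.69091 = 2.19915 ≈ 2.1992 bits

D_KL(Q||P) = Σ Q(x) log₂(Q(x)/P(x))

Computing term by term:
  Q(1)·log₂(Q(1)/P(1)) = 0.0407·log₂(0.0407/0.3334) = -0.12349
  Q(2)·log₂(Q(2)/P(2)) = 0.9494·log₂(0.9494/0.3333) = 1.43378
  Q(3)·log₂(Q(3)/P(3)) = 0.0099·log₂(0.0099/0.3333) = -0.05023

D_KL(Q||P) = -0.12349 + 1.43378 - 0.05023 = 1.26006 ≈ 1.2601 bits

These are NOT equal (difference: 0.9391 bits). KL divergence is asymmetric: D_KL(P||Q) ≠ D_KL(Q||P) in general.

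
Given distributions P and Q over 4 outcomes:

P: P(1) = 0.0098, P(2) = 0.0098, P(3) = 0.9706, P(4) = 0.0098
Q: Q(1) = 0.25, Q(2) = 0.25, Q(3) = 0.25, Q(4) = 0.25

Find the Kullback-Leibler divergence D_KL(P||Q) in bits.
1.7620 bits

D_KL(P||Q) = Σ P(x) log₂(P(x)/Q(x))

Computing term by term:
  P(1)·log₂(P(1)/Q(1)) = 0.0098·log₂(0.0098/0.25) = -0.04580
  P(2)·log₂(P(2)/Q(2)) = 0.0098·log₂(0.0098/0.25) = -0.04580
  P(3)·log₂(P(3)/Q(3)) = 0.9706·log₂(0.9706/0.25) = 1.89941
  P(4)·log₂(P(4)/Q(4)) = 0.0098·log₂(0.0098/0.25) = -0.04580

D_KL(P||Q) = -0.04580 - 0.04580 + 1.89941 - 0.04580 = 1.76201 ≈ 1.7620 bits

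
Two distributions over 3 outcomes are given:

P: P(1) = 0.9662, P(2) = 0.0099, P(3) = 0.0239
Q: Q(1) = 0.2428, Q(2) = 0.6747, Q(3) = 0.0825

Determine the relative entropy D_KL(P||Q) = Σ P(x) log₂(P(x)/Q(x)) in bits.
1.8222 bits

D_KL(P||Q) = Σ P(x) log₂(P(x)/Q(x))

Computing term by term:
  P(1)·log₂(P(1)/Q(1)) = 0.9662·log₂(0.9662/0.2428) = 1.92521
  P(2)·log₂(P(2)/Q(2)) = 0.0099·log₂(0.0099/0.6747) = -0.06030
  P(3)·log₂(P(3)/Q(3)) = 0.0239·log₂(0.0239/0.0825) = -0.04272

D_KL(P||Q) = 1.92521 - 0.06030 - 0.04272 = 1.82219 ≈ 1.8222 bits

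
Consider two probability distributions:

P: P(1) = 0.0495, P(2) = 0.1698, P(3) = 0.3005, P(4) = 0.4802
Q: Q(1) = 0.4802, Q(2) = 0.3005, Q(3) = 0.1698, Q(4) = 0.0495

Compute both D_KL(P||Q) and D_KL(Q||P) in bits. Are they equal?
D_KL(P||Q) = 1.5195 bits, D_KL(Q||P) = 1.5195 bits. Yes, in this case they are equal (although KL divergence is not symmetric in general).

D_KL(P||Q) = Σ P(x) log₂(P(x)/Q(x))

Computing term by term:
  P(1)·log₂(P(1)/Q(1)) = 0.0495·log₂(0.0495/0.4802) = -0.16227
  P(2)·log₂(P(2)/Q(2)) = 0.1698·log₂(0.1698/0.3005) = -0.13984
  P(3)·log₂(P(3)/Q(3)) = 0.3005·log₂(0.3005/0.1698) = 0.24747
  P(4)·log₂(P(4)/Q(4)) = 0.4802·log₂(0.4802/0.0495) = 1.57416

D_KL(P||Q) = -0.16227 - 0.13984 + 0.24747 + 1.57416 = 1.51952 ≈ 1.5195 bits

D_KL(Q||P) = Σ Q(x) log₂(Q(x)/P(x))

Computing term by term:
  Q(1)·log₂(Q(1)/P(1)) = 0.4802·log₂(0.4802/0.0495) = 1.57416
  Q(2)·log₂(Q(2)/P(2)) = 0.3005·log₂(0.3005/0.1698) = 0.24747
  Q(3)·log₂(Q(3)/P(3)) = 0.1698·log₂(0.1698/0.3005) = -0.13984
  Q(4)·log₂(Q(4)/P(4)) = 0.0495·log₂(0.0495/0.4802) = -0.16227

D_KL(Q||P) = 1.57416 + 0.24747 - 0.13984 - 0.16227 = 1.51952 ≈ 1.5195 bits

These ARE equal here. Q is P with outcomes relabeled (Q(1) = P(4), Q(2) = P(3), Q(3) = P(2), Q(4) = P(1)) by a relabeling that is its own inverse, so the two sums contain exactly the same terms in a different order. This is a special case — KL divergence is not symmetric in general: D_KL(P||Q) ≠ D_KL(Q||P) for most P, Q.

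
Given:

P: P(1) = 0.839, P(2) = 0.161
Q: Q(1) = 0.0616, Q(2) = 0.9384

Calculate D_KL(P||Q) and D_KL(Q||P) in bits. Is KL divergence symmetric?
D_KL(P||Q) = 2.7516 bits, D_KL(Q||P) = 2.1544 bits. No, KL divergence is not symmetric.

D_KL(P||Q) = Σ P(x) log₂(P(x)/Q(x))

Computing term by term:
  P(1)·log₂(P(1)/Q(1)) = 0.839·log₂(0.839/0.0616) = 3.16107
  P(2)·log₂(P(2)/Q(2)) = 0.161·log₂(0.161/0.9384) = -0.40945

D_KL(P||Q) = 3.16107 - 0.40945 = 2.75162 ≈ 2.7516 bits

D_KL(Q||P) = Σ Q(x) log₂(Q(x)/P(x))

Computing term by term:
  Q(1)·log₂(Q(1)/P(1)) = 0.0616·log₂(0.0616/0.839) = -0.23209
  Q(2)·log₂(Q(2)/P(2)) = 0.9384·log₂(0.9384/0.161) = 2.38648

D_KL(Q||P) = -0.23209 + 2.38648 = 2.15439 ≈ 2.1544 bits

These are NOT equal (difference: 0.5972 bits). KL divergence is asymmetric: D_KL(P||Q) ≠ D_KL(Q||P) in general.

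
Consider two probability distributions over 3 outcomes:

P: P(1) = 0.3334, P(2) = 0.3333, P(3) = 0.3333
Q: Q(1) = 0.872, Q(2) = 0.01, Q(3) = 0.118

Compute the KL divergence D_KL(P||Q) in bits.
1.7229 bits

D_KL(P||Q) = Σ P(x) log₂(P(x)/Q(x))

Computing term by term:
  P(1)·log₂(P(1)/Q(1)) = 0.3334·log₂(0.3334/0.872) = -0.46245
  P(2)·log₂(P(2)/Q(2)) = 0.3333·log₂(0.3333/0.01) = 1.68608
  P(3)·log₂(P(3)/Q(3)) = 0.3333·log₂(0.3333/0.118) = 0.49929

D_KL(P||Q) = -0.46245 + 1.68608 + 0.49929 = 1.72292 ≈ 1.7229 bits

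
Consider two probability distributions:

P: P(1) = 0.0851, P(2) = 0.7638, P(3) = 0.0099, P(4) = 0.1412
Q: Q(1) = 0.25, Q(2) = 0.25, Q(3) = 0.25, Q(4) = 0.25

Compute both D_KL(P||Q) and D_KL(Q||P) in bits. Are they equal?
D_KL(P||Q) = 0.9359 bits, D_KL(Q||P) = 1.3565 bits. No, they are not equal.

D_KL(P||Q) = Σ P(x) log₂(P(x)/Q(x))

Computing term by term:
  P(1)·log₂(P(1)/Q(1)) = 0.0851·log₂(0.0851/0.25) = -0.13230
  P(2)·log₂(P(2)/Q(2)) = 0.7638·log₂(0.7638/0.25) = 1.23069
  P(3)·log₂(P(3)/Q(3)) = 0.0099·log₂(0.0099/0.25) = -0.04612
  P(4)·log₂(P(4)/Q(4)) = 0.1412·log₂(0.1412/0.25) = -0.11638

D_KL(P||Q) = -0.13230 + 1.23069 - 0.04612 - 0.11638 = 0.93589 ≈ 0.9359 bits

D_KL(Q||P) = Σ Q(x) log₂(Q(x)/P(x))

Computing term by term:
  Q(1)·log₂(Q(1)/P(1)) = 0.25·log₂(0.25/0.0851) = 0.38867
  Q(2)·log₂(Q(2)/P(2)) = 0.25·log₂(0.25/0.7638) = -0.40282
  Q(3)·log₂(Q(3)/P(3)) = 0.25·log₂(0.25/0.0099) = 1.16459
  Q(4)·log₂(Q(4)/P(4)) = 0.25·log₂(0.25/0.1412) = 0.20605

D_KL(Q||P) = 0.38867 - 0.40282 + 1.16459 + 0.20605 = 1.35649 ≈ 1.3565 bits

These are NOT equal (difference: 0.4206 bits). KL divergence is asymmetric: D_KL(P||Q) ≠ D_KL(Q||P) in general.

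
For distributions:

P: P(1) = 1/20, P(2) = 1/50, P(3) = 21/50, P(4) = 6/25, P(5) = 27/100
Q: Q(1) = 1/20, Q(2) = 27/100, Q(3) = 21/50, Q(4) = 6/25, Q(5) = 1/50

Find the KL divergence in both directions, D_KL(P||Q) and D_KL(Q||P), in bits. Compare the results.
D_KL(P||Q) = 0.9387 bits, D_KL(Q||P) = 0.9387 bits. The two directions give exactly the same value for this pair.

D_KL(P||Q) = Σ P(x) log₂(P(x)/Q(x))

Computing term by term:
  P(1)·log₂(P(1)/Q(1)) = (1/20)·log₂((1/20)/(1/20)) = 0.00000
  P(2)·log₂(P(2)/Q(2)) = (1/50)·log₂((1/50)/(27/100)) = -0.07510
  P(3)·log₂(P(3)/Q(3)) = (21/50)·log₂((21/50)/(21/50)) = 0.00000
  P(4)·log₂(P(4)/Q(4)) = (6/25)·log₂((6/25)/(6/25)) = 0.00000
  P(5)·log₂(P(5)/Q(5)) = (27/100)·log₂((27/100)/(1/50)) = 1.01382

D_KL(P||Q) = 0.00000 - 0.07510 + 0.00000 + 0.00000 + 1.01382 = 0.93872 ≈ 0.9387 bits

D_KL(Q||P) = Σ Q(x) log₂(Q(x)/P(x))

Computing term by term:
  Q(1)·log₂(Q(1)/P(1)) = (1/20)·log₂((1/20)/(1/20)) = 0.00000
  Q(2)·log₂(Q(2)/P(2)) = (27/100)·log₂((27/100)/(1/50)) = 1.01382
  Q(3)·log₂(Q(3)/P(3)) = (21/50)·log₂((21/50)/(21/50)) = 0.00000
  Q(4)·log₂(Q(4)/P(4)) = (6/25)·log₂((6/25)/(6/25)) = 0.00000
  Q(5)·log₂(Q(5)/P(5)) = (1/50)·log₂((1/50)/(27/100)) = -0.07510

D_KL(Q||P) = 0.00000 + 1.01382 + 0.00000 + 0.00000 - 0.07510 = 0.93872 ≈ 0.9387 bits

These ARE equal here. Q is P with outcomes relabeled (Q(2) = P(5), Q(5) = P(2)) by a relabeling that is its own inverse, so the two sums contain exactly the same terms in a different order. This is a special case — KL divergence is not symmetric in general: D_KL(P||Q) ≠ D_KL(Q||P) for most P, Q.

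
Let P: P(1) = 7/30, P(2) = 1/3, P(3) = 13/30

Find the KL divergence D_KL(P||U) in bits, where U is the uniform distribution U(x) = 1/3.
0.0440 bits

U(i) = 1/3 for all i

D_KL(P||U) = Σ P(x) log₂(P(x) / (1/3))
           = Σ P(x) log₂(P(x)) + log₂(3)
           = log₂(3) - H(P)

H(P) = -Σ P(x) log₂(P(x)):
  -P(1)·log₂(P(1)) = -(7/30)·log₂(7/30) = 0.48989
  -P(2)·log₂(P(2)) = -(1/3)·log₂(1/3) = 0.52832
  -P(3)·log₂(P(3)) = -(13/30)·log₂(13/30) = 0.52280
H(P) = 0.48989 + 0.52832 + 0.52280 = 1.54101 bits

log₂(3) = 1.58496 bits

D_KL(P||U) = 1.58496 - 1.54101 = 0.04395 ≈ 0.0440 bits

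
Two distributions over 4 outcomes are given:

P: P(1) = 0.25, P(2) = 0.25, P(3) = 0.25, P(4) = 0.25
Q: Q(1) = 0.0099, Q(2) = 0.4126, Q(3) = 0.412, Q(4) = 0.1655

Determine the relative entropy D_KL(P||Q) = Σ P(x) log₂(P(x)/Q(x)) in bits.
0.9525 bits

D_KL(P||Q) = Σ P(x) log₂(P(x)/Q(x))

Computing term by term:
  P(1)·log₂(P(1)/Q(1)) = 0.25·log₂(0.25/0.0099) = 1.16459
  P(2)·log₂(P(2)/Q(2)) = 0.25·log₂(0.25/0.4126) = -0.18070
  P(3)·log₂(P(3)/Q(3)) = 0.25·log₂(0.25/0.412) = -0.18018
  P(4)·log₂(P(4)/Q(4)) = 0.25·log₂(0.25/0.1655) = 0.14877

D_KL(P||Q) = 1.16459 - 0.18070 - 0.18018 + 0.14877 = 0.95248 ≈ 0.9525 bits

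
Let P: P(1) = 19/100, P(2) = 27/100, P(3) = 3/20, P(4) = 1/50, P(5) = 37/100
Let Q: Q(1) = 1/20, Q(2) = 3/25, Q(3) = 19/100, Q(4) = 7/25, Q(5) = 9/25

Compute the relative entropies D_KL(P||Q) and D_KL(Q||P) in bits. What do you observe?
D_KL(P||Q) = 0.5691 bits, D_KL(Q||P) = 0.8799 bits. The two directions give different values (D_KL(Q||P) exceeds D_KL(P||Q) by 0.3108 bits): KL divergence is asymmetric.

D_KL(P||Q) = Σ P(x) log₂(P(x)/Q(x))

Computing term by term:
  P(1)·log₂(P(1)/Q(1)) = (19/100)·log₂((19/100)/(1/20)) = 0.36594
  P(2)·log₂(P(2)/Q(2)) = (27/100)·log₂((27/100)/(3/25)) = 0.31588
  P(3)·log₂(P(3)/Q(3)) = (3/20)·log₂((3/20)/(19/100)) = -0.05116
  P(4)·log₂(P(4)/Q(4)) = (1/50)·log₂((1/50)/(7/25)) = -0.07615
  P(5)·log₂(P(5)/Q(5)) = (37/100)·log₂((37/100)/(9/25)) = 0.01463

D_KL(P||Q) = 0.36594 + 0.31588 - 0.05116 - 0.07615 + 0.01463 = 0.56914 ≈ 0.5691 bits

D_KL(Q||P) = Σ Q(x) log₂(Q(x)/P(x))

Computing term by term:
  Q(1)·log₂(Q(1)/P(1)) = (1/20)·log₂((1/20)/(19/100)) = -0.09630
  Q(2)·log₂(Q(2)/P(2)) = (3/25)·log₂((3/25)/(27/100)) = -0.14039
  Q(3)·log₂(Q(3)/P(3)) = (19/100)·log₂((19/100)/(3/20)) = 0.06480
  Q(4)·log₂(Q(4)/P(4)) = (7/25)·log₂((7/25)/(1/50)) = 1.06606
  Q(5)·log₂(Q(5)/P(5)) = (9/25)·log₂((9/25)/(37/100)) = -0.01423

D_KL(Q||P) = -0.09630 - 0.14039 + 0.06480 + 1.06606 - 0.01423 = 0.87994 ≈ 0.8799 bits

These are NOT equal (difference: 0.3108 bits). KL divergence is asymmetric: D_KL(P||Q) ≠ D_KL(Q||P) in general.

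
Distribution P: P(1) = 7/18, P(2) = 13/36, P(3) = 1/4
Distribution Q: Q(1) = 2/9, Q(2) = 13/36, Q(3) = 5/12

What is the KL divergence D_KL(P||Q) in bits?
0.1297 bits

D_KL(P||Q) = Σ P(x) log₂(P(x)/Q(x))

Computing term by term:
  P(1)·log₂(P(1)/Q(1)) = (7/18)·log₂((7/18)/(2/9)) = 0.31397
  P(2)·log₂(P(2)/Q(2)) = (13/36)·log₂((13/36)/(13/36)) = 0.00000
  P(3)·log₂(P(3)/Q(3)) = (1/4)·log₂((1/4)/(5/12)) = -0.18424

D_KL(P||Q) = 0.31397 + 0.00000 - 0.18424 = 0.12973 ≈ 0.1297 bits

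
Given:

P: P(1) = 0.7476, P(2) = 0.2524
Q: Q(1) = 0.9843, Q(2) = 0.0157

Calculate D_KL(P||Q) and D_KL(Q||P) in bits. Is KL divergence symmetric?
D_KL(P||Q) = 0.7147 bits, D_KL(Q||P) = 0.3277 bits. No, KL divergence is not symmetric.

D_KL(P||Q) = Σ P(x) log₂(P(x)/Q(x))

Computing term by term:
  P(1)·log₂(P(1)/Q(1)) = 0.7476·log₂(0.7476/0.9843) = -0.29667
  P(2)·log₂(P(2)/Q(2)) = 0.2524·log₂(0.2524/0.0157) = 1.01134

D_KL(P||Q) = -0.29667 + 1.01134 = 0.71467 ≈ 0.7147 bits

D_KL(Q||P) = Σ Q(x) log₂(Q(x)/P(x))

Computing term by term:
  Q(1)·log₂(Q(1)/P(1)) = 0.9843·log₂(0.9843/0.7476) = 0.39060
  Q(2)·log₂(Q(2)/P(2)) = 0.0157·log₂(0.0157/0.2524) = -0.06291

D_KL(Q||P) = 0.39060 - 0.06291 = 0.32769 ≈ 0.3277 bits

These are NOT equal (difference: 0.3870 bits). KL divergence is asymmetric: D_KL(P||Q) ≠ D_KL(Q||P) in general.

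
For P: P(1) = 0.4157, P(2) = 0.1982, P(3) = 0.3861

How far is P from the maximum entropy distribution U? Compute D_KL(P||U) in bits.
0.0656 bits

U(i) = 1/3 for all i

D_KL(P||U) = Σ P(x) log₂(P(x) / (1/3))
           = Σ P(x) log₂(P(x)) + log₂(3)
           = log₂(3) - H(P)

H(P) = -Σ P(x) log₂(P(x)):
  -P(1)·log₂(P(1)) = -(0.4157)·log₂(0.4157) = 0.52644
  -P(2)·log₂(P(2)) = -(0.1982)·log₂(0.1982) = 0.46279
  -P(3)·log₂(P(3)) = -(0.3861)·log₂(0.3861) = 0.53010
H(P) = 0.52644 + 0.46279 + 0.53010 = 1.51933 bits

log₂(3) = 1.58496 bits

D_KL(P||U) = 1.58496 - 1.51933 = 0.06563 ≈ 0.0656 bits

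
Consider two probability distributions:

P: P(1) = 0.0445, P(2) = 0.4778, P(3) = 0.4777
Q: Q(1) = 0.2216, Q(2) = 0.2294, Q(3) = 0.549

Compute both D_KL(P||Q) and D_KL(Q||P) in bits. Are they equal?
D_KL(P||Q) = 0.3068 bits, D_KL(Q||P) = 0.3806 bits. No, they are not equal.

D_KL(P||Q) = Σ P(x) log₂(P(x)/Q(x))

Computing term by term:
  P(1)·log₂(P(1)/Q(1)) = 0.0445·log₂(0.0445/0.2216) = -0.10307
  P(2)·log₂(P(2)/Q(2)) = 0.4778·log₂(0.4778/0.2294) = 0.50577
  P(3)·log₂(P(3)/Q(3)) = 0.4777·log₂(0.4777/0.549) = -0.09587

D_KL(P||Q) = -0.10307 + 0.50577 - 0.09587 = 0.30683 ≈ 0.3068 bits

D_KL(Q||P) = Σ Q(x) log₂(Q(x)/P(x))

Computing term by term:
  Q(1)·log₂(Q(1)/P(1)) = 0.2216·log₂(0.2216/0.0445) = 0.51324
  Q(2)·log₂(Q(2)/P(2)) = 0.2294·log₂(0.2294/0.4778) = -0.24283
  Q(3)·log₂(Q(3)/P(3)) = 0.549·log₂(0.549/0.4777) = 0.11018

D_KL(Q||P) = 0.51324 - 0.24283 + 0.11018 = 0.38059 ≈ 0.3806 bits

These are NOT equal (difference: 0.0738 bits). KL divergence is asymmetric: D_KL(P||Q) ≠ D_KL(Q||P) in general.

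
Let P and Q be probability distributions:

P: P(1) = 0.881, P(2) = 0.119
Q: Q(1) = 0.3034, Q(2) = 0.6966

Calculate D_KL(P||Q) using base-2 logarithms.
1.0515 bits

D_KL(P||Q) = Σ P(x) log₂(P(x)/Q(x))

Computing term by term:
  P(1)·log₂(P(1)/Q(1)) = 0.881·log₂(0.881/0.3034) = 1.35491
  P(2)·log₂(P(2)/Q(2)) = 0.119·log₂(0.119/0.6966) = -0.30337

D_KL(P||Q) = 1.35491 - 0.30337 = 1.05154 ≈ 1.0515 bits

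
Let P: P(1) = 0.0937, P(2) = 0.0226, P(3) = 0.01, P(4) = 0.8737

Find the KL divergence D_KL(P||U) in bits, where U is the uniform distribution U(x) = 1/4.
1.3197 bits

U(i) = 1/4 for all i

D_KL(P||U) = Σ P(x) log₂(P(x) / (1/4))
           = Σ P(x) log₂(P(x)) + log₂(4)
           = log₂(4) - H(P)

H(P) = -Σ P(x) log₂(P(x)):
  -P(1)·log₂(P(1)) = -(0.0937)·log₂(0.0937) = 0.32006
  -P(2)·log₂(P(2)) = -(0.0226)·log₂(0.0226) = 0.12357
  -P(3)·log₂(P(3)) = -(0.01)·log₂(0.01) = 0.06644
  -P(4)·log₂(P(4)) = -(0.8737)·log₂(0.8737) = 0.17019
H(P) = 0.32006 + 0.12357 + 0.06644 + 0.17019 = 0.68026 bits

log₂(4) = 2.00000 bits

D_KL(P||U) = 2.00000 - 0.68026 = 1.31974 ≈ 1.3197 bits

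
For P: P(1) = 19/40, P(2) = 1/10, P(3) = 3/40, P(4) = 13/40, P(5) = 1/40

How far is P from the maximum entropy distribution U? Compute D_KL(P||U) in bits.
0.5393 bits

U(i) = 1/5 for all i

D_KL(P||U) = Σ P(x) log₂(P(x) / (1/5))
           = Σ P(x) log₂(P(x)) + log₂(5)
           = log₂(5) - H(P)

H(P) = -Σ P(x) log₂(P(x)):
  -P(1)·log₂(P(1)) = -(19/40)·log₂(19/40) = 0.51015
  -P(2)·log₂(P(2)) = -(1/10)·log₂(1/10) = 0.33219
  -P(3)·log₂(P(3)) = -(3/40)·log₂(3/40) = 0.28027
  -P(4)·log₂(P(4)) = -(13/40)·log₂(13/40) = 0.52698
  -P(5)·log₂(P(5)) = -(1/40)·log₂(1/40) = 0.13305
H(P) = 0.51015 + 0.33219 + 0.28027 + 0.52698 + 0.13305 = 1.78264 bits

log₂(5) = 2.32193 bits

D_KL(P||U) = 2.32193 - 1.78264 = 0.53929 ≈ 0.5393 bits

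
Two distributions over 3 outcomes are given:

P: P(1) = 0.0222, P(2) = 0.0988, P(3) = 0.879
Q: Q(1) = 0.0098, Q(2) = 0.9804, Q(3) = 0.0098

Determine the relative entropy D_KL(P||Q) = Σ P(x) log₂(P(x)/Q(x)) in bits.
5.4011 bits

D_KL(P||Q) = Σ P(x) log₂(P(x)/Q(x))

Computing term by term:
  P(1)·log₂(P(1)/Q(1)) = 0.0222·log₂(0.0222/0.0098) = 0.02619
  P(2)·log₂(P(2)/Q(2)) = 0.0988·log₂(0.0988/0.9804) = -0.32711
  P(3)·log₂(P(3)/Q(3)) = 0.879·log₂(0.879/0.0098) = 5.70202

D_KL(P||Q) = 0.02619 - 0.32711 + 5.70202 = 5.40110 ≈ 5.4011 bits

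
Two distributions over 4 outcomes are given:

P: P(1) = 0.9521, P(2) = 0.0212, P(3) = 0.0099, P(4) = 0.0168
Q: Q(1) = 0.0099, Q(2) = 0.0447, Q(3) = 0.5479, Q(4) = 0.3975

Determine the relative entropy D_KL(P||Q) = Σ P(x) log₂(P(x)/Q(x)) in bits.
6.1152 bits

D_KL(P||Q) = Σ P(x) log₂(P(x)/Q(x))

Computing term by term:
  P(1)·log₂(P(1)/Q(1)) = 0.9521·log₂(0.9521/0.0099) = 6.27200
  P(2)·log₂(P(2)/Q(2)) = 0.0212·log₂(0.0212/0.0447) = -0.02282
  P(3)·log₂(P(3)/Q(3)) = 0.0099·log₂(0.0099/0.5479) = -0.05732
  P(4)·log₂(P(4)/Q(4)) = 0.0168·log₂(0.0168/0.3975) = -0.07668

D_KL(P||Q) = 6.27200 - 0.02282 - 0.05732 - 0.07668 = 6.11518 ≈ 6.1152 bits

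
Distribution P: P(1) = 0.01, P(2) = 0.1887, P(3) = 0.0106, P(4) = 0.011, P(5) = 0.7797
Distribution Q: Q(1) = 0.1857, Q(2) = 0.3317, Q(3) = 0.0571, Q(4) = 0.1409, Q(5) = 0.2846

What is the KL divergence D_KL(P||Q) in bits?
0.8717 bits

D_KL(P||Q) = Σ P(x) log₂(P(x)/Q(x))

Computing term by term:
  P(1)·log₂(P(1)/Q(1)) = 0.01·log₂(0.01/0.1857) = -0.04215
  P(2)·log₂(P(2)/Q(2)) = 0.1887·log₂(0.1887/0.3317) = -0.15356
  P(3)·log₂(P(3)/Q(3)) = 0.0106·log₂(0.0106/0.0571) = -0.02575
  P(4)·log₂(P(4)/Q(4)) = 0.011·log₂(0.011/0.1409) = -0.04047
  P(5)·log₂(P(5)/Q(5)) = 0.7797·log₂(0.7797/0.2846) = 1.13367

D_KL(P||Q) = -0.04215 - 0.15356 - 0.02575 - 0.04047 + 1.13367 = 0.87174 ≈ 0.8717 bits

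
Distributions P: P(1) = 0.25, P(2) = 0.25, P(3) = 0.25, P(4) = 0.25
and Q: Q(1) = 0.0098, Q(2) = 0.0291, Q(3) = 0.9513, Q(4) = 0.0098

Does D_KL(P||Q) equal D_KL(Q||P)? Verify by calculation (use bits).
D_KL(P||Q) = 2.6302 bits, D_KL(Q||P) = 1.6522 bits. No — D_KL(P||Q) ≠ D_KL(Q||P) for this pair.

D_KL(P||Q) = Σ P(x) log₂(P(x)/Q(x))

Computing term by term:
  P(1)·log₂(P(1)/Q(1)) = 0.25·log₂(0.25/0.0098) = 1.16825
  P(2)·log₂(P(2)/Q(2)) = 0.25·log₂(0.25/0.0291) = 0.77571
  P(3)·log₂(P(3)/Q(3)) = 0.25·log₂(0.25/0.9513) = -0.48199
  P(4)·log₂(P(4)/Q(4)) = 0.25·log₂(0.25/0.0098) = 1.16825

D_KL(P||Q) = 1.16825 + 0.77571 - 0.48199 + 1.16825 = 2.63022 ≈ 2.6302 bits

D_KL(Q||P) = Σ Q(x) log₂(Q(x)/P(x))

Computing term by term:
  Q(1)·log₂(Q(1)/P(1)) = 0.0098·log₂(0.0098/0.25) = -0.04580
  Q(2)·log₂(Q(2)/P(2)) = 0.0291·log₂(0.0291/0.25) = -0.09029
  Q(3)·log₂(Q(3)/P(3)) = 0.9513·log₂(0.9513/0.25) = 1.83408
  Q(4)·log₂(Q(4)/P(4)) = 0.0098·log₂(0.0098/0.25) = -0.04580

D_KL(Q||P) = -0.04580 - 0.09029 + 1.83408 - 0.04580 = 1.65219 ≈ 1.6522 bits

These are NOT equal (difference: 0.9780 bits). KL divergence is asymmetric: D_KL(P||Q) ≠ D_KL(Q||P) in general.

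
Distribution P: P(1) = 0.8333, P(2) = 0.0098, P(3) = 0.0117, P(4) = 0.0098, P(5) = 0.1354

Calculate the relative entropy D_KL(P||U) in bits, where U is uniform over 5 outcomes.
1.5062 bits

U(i) = 1/5 for all i

D_KL(P||U) = Σ P(x) log₂(P(x) / (1/5))
           = Σ P(x) log₂(P(x)) + log₂(5)
           = log₂(5) - H(P)

H(P) = -Σ P(x) log₂(P(x)):
  -P(1)·log₂(P(1)) = -(0.8333)·log₂(0.8333) = 0.21923
  -P(2)·log₂(P(2)) = -(0.0098)·log₂(0.0098) = 0.06540
  -P(3)·log₂(P(3)) = -(0.0117)·log₂(0.0117) = 0.07508
  -P(4)·log₂(P(4)) = -(0.0098)·log₂(0.0098) = 0.06540
  -P(5)·log₂(P(5)) = -(0.1354)·log₂(0.1354) = 0.39059
H(P) = 0.21923 + 0.06540 + 0.07508 + 0.06540 + 0.39059 = 0.81570 bits

log₂(5) = 2.32193 bits

D_KL(P||U) = 2.32193 - 0.81570 = 1.50623 ≈ 1.5062 bits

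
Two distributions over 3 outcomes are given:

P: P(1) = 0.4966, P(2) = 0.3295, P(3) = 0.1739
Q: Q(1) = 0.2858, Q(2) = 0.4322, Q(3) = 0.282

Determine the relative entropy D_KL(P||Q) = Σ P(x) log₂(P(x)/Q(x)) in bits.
0.1456 bits

D_KL(P||Q) = Σ P(x) log₂(P(x)/Q(x))

Computing term by term:
  P(1)·log₂(P(1)/Q(1)) = 0.4966·log₂(0.4966/0.2858) = 0.39583
  P(2)·log₂(P(2)/Q(2)) = 0.3295·log₂(0.3295/0.4322) = -0.12897
  P(3)·log₂(P(3)/Q(3)) = 0.1739·log₂(0.1739/0.282) = -0.12128

D_KL(P||Q) = 0.39583 - 0.12897 - 0.12128 = 0.14558 ≈ 0.1456 bits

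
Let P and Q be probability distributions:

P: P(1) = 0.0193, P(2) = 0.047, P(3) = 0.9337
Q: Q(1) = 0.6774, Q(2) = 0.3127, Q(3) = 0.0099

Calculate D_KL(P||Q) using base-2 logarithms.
5.8969 bits

D_KL(P||Q) = Σ P(x) log₂(P(x)/Q(x))

Computing term by term:
  P(1)·log₂(P(1)/Q(1)) = 0.0193·log₂(0.0193/0.6774) = -0.09907
  P(2)·log₂(P(2)/Q(2)) = 0.047·log₂(0.047/0.3127) = -0.12850
  P(3)·log₂(P(3)/Q(3)) = 0.9337·log₂(0.9337/0.0099) = 6.12450

D_KL(P||Q) = -0.09907 - 0.12850 + 6.12450 = 5.89693 ≈ 5.8969 bits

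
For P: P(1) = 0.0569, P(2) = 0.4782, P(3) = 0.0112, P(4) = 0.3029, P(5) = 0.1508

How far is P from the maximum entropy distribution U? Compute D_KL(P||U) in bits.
0.5716 bits

U(i) = 1/5 for all i

D_KL(P||U) = Σ P(x) log₂(P(x) / (1/5))
           = Σ P(x) log₂(P(x)) + log₂(5)
           = log₂(5) - H(P)

H(P) = -Σ P(x) log₂(P(x)):
  -P(1)·log₂(P(1)) = -(0.0569)·log₂(0.0569) = 0.23531
  -P(2)·log₂(P(2)) = -(0.4782)·log₂(0.4782) = 0.50895
  -P(3)·log₂(P(3)) = -(0.0112)·log₂(0.0112) = 0.07258
  -P(4)·log₂(P(4)) = -(0.3029)·log₂(0.3029) = 0.52192
  -P(5)·log₂(P(5)) = -(0.1508)·log₂(0.1508) = 0.41158
H(P) = 0.23531 + 0.50895 + 0.07258 + 0.52192 + 0.41158 = 1.75034 bits

log₂(5) = 2.32193 bits

D_KL(P||U) = 2.32193 - 1.75034 = 0.57159 ≈ 0.5716 bits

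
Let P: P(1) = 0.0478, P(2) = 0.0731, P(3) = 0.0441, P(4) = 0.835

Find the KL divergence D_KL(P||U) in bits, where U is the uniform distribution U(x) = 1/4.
1.0986 bits

U(i) = 1/4 for all i

D_KL(P||U) = Σ P(x) log₂(P(x) / (1/4))
           = Σ P(x) log₂(P(x)) + log₂(4)
           = log₂(4) - H(P)

H(P) = -Σ P(x) log₂(P(x)):
  -P(1)·log₂(P(1)) = -(0.0478)·log₂(0.0478) = 0.20969
  -P(2)·log₂(P(2)) = -(0.0731)·log₂(0.0731) = 0.27588
  -P(3)·log₂(P(3)) = -(0.0441)·log₂(0.0441) = 0.19859
  -P(4)·log₂(P(4)) = -(0.835)·log₂(0.835) = 0.21723
H(P) = 0.20969 + 0.27588 + 0.19859 + 0.21723 = 0.90139 bits

log₂(4) = 2.00000 bits

D_KL(P||U) = 2.00000 - 0.90139 = 1.09861 ≈ 1.0986 bits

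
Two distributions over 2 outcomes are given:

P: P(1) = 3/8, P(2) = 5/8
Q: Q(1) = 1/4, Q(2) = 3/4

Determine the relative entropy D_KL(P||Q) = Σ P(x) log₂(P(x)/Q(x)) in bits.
0.0550 bits

D_KL(P||Q) = Σ P(x) log₂(P(x)/Q(x))

Computing term by term:
  P(1)·log₂(P(1)/Q(1)) = (3/8)·log₂((3/8)/(1/4)) = 0.21936
  P(2)·log₂(P(2)/Q(2)) = (5/8)·log₂((5/8)/(3/4)) = -0.16440

D_KL(P||Q) = 0.21936 - 0.16440 = 0.05496 ≈ 0.0550 bits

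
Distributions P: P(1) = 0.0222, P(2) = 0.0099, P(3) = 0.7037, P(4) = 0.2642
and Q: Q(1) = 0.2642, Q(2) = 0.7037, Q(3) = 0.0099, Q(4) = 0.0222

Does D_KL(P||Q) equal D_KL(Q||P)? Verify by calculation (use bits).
D_KL(P||Q) = 5.1325 bits, D_KL(Q||P) = 5.1325 bits. Yes — for this pair D_KL(P||Q) = D_KL(Q||P).

D_KL(P||Q) = Σ P(x) log₂(P(x)/Q(x))

Computing term by term:
  P(1)·log₂(P(1)/Q(1)) = 0.0222·log₂(0.0222/0.2642) = -0.07932
  P(2)·log₂(P(2)/Q(2)) = 0.0099·log₂(0.0099/0.7037) = -0.06090
  P(3)·log₂(P(3)/Q(3)) = 0.7037·log₂(0.7037/0.0099) = 4.32873
  P(4)·log₂(P(4)/Q(4)) = 0.2642·log₂(0.2642/0.0222) = 0.94399

D_KL(P||Q) = -0.07932 - 0.06090 + 4.32873 + 0.94399 = 5.13250 ≈ 5.1325 bits

D_KL(Q||P) = Σ Q(x) log₂(Q(x)/P(x))

Computing term by term:
  Q(1)·log₂(Q(1)/P(1)) = 0.2642·log₂(0.2642/0.0222) = 0.94399
  Q(2)·log₂(Q(2)/P(2)) = 0.7037·log₂(0.7037/0.0099) = 4.32873
  Q(3)·log₂(Q(3)/P(3)) = 0.0099·log₂(0.0099/0.7037) = -0.06090
  Q(4)·log₂(Q(4)/P(4)) = 0.0222·log₂(0.0222/0.2642) = -0.07932

D_KL(Q||P) = 0.94399 + 4.32873 - 0.06090 - 0.07932 = 5.13250 ≈ 5.1325 bits

These ARE equal here. Q is P with outcomes relabeled (Q(1) = P(4), Q(2) = P(3), Q(3) = P(2), Q(4) = P(1)) by a relabeling that is its own inverse, so the two sums contain exactly the same terms in a different order. This is a special case — KL divergence is not symmetric in general: D_KL(P||Q) ≠ D_KL(Q||P) for most P, Q.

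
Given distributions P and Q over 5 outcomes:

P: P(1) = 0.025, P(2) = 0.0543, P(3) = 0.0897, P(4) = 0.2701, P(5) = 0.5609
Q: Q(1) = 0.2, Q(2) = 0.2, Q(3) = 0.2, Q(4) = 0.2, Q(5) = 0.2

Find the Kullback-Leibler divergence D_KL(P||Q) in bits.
0.6707 bits

D_KL(P||Q) = Σ P(x) log₂(P(x)/Q(x))

Computing term by term:
  P(1)·log₂(P(1)/Q(1)) = 0.025·log₂(0.025/0.2) = -0.07500
  P(2)·log₂(P(2)/Q(2)) = 0.0543·log₂(0.0543/0.2) = -0.10214
  P(3)·log₂(P(3)/Q(3)) = 0.0897·log₂(0.0897/0.2) = -0.10377
  P(4)·log₂(P(4)/Q(4)) = 0.2701·log₂(0.2701/0.2) = 0.11709
  P(5)·log₂(P(5)/Q(5)) = 0.5609·log₂(0.5609/0.2) = 0.83448

D_KL(P||Q) = -0.07500 - 0.10214 - 0.10377 + 0.11709 + 0.83448 = 0.67066 ≈ 0.6707 bits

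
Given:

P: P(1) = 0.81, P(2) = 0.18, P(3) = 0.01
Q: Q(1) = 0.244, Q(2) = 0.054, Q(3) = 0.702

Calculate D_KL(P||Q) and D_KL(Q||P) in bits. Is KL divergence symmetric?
D_KL(P||Q) = 1.6535 bits, D_KL(Q||P) = 3.7895 bits. No, KL divergence is not symmetric.

D_KL(P||Q) = Σ P(x) log₂(P(x)/Q(x))

Computing term by term:
  P(1)·log₂(P(1)/Q(1)) = 0.81·log₂(0.81/0.244) = 1.40214
  P(2)·log₂(P(2)/Q(2)) = 0.18·log₂(0.18/0.054) = 0.31265
  P(3)·log₂(P(3)/Q(3)) = 0.01·log₂(0.01/0.702) = -0.06133

D_KL(P||Q) = 1.40214 + 0.31265 - 0.06133 = 1.65346 ≈ 1.6535 bits

D_KL(Q||P) = Σ Q(x) log₂(Q(x)/P(x))

Computing term by term:
  Q(1)·log₂(Q(1)/P(1)) = 0.244·log₂(0.244/0.81) = -0.42237
  Q(2)·log₂(Q(2)/P(2)) = 0.054·log₂(0.054/0.18) = -0.09380
  Q(3)·log₂(Q(3)/P(3)) = 0.702·log₂(0.702/0.01) = 4.30565

D_KL(Q||P) = -0.42237 - 0.09380 + 4.30565 = 3.78948 ≈ 3.7895 bits

These are NOT equal (difference: 2.1360 bits). KL divergence is asymmetric: D_KL(P||Q) ≠ D_KL(Q||P) in general.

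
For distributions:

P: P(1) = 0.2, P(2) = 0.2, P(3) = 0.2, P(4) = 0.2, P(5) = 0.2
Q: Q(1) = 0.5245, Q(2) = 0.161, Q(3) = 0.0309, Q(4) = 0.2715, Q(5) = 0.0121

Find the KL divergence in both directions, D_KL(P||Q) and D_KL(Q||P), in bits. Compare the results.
D_KL(P||Q) = 1.0445 bits, D_KL(Q||P) = 0.6667 bits. D_KL(P||Q) is larger than D_KL(Q||P) by 0.3778 bits; the two directions differ.

D_KL(P||Q) = Σ P(x) log₂(P(x)/Q(x))

Computing term by term:
  P(1)·log₂(P(1)/Q(1)) = 0.2·log₂(0.2/0.5245) = -0.27819
  P(2)·log₂(P(2)/Q(2)) = 0.2·log₂(0.2/0.161) = 0.06259
  P(3)·log₂(P(3)/Q(3)) = 0.2·log₂(0.2/0.0309) = 0.53886
  P(4)·log₂(P(4)/Q(4)) = 0.2·log₂(0.2/0.2715) = -0.08819
  P(5)·log₂(P(5)/Q(5)) = 0.2·log₂(0.2/0.0121) = 0.80938

D_KL(P||Q) = -0.27819 + 0.06259 + 0.53886 - 0.08819 + 0.80938 = 1.04445 ≈ 1.0445 bits

D_KL(Q||P) = Σ Q(x) log₂(Q(x)/P(x))

Computing term by term:
  Q(1)·log₂(Q(1)/P(1)) = 0.5245·log₂(0.5245/0.2) = 0.72955
  Q(2)·log₂(Q(2)/P(2)) = 0.161·log₂(0.161/0.2) = -0.05038
  Q(3)·log₂(Q(3)/P(3)) = 0.0309·log₂(0.0309/0.2) = -0.08325
  Q(4)·log₂(Q(4)/P(4)) = 0.2715·log₂(0.2715/0.2) = 0.11972
  Q(5)·log₂(Q(5)/P(5)) = 0.0121·log₂(0.0121/0.2) = -0.04897

D_KL(Q||P) = 0.72955 - 0.05038 - 0.08325 + 0.11972 - 0.04897 = 0.66667 ≈ 0.6667 bits

These are NOT equal (difference: 0.3778 bits). KL divergence is asymmetric: D_KL(P||Q) ≠ D_KL(Q||P) in general.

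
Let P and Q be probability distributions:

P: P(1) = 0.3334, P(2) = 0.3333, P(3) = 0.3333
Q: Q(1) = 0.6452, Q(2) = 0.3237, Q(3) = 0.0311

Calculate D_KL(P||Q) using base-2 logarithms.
0.8370 bits

D_KL(P||Q) = Σ P(x) log₂(P(x)/Q(x))

Computing term by term:
  P(1)·log₂(P(1)/Q(1)) = 0.3334·log₂(0.3334/0.6452) = -0.31756
  P(2)·log₂(P(2)/Q(2)) = 0.3333·log₂(0.3333/0.3237) = 0.01405
  P(3)·log₂(P(3)/Q(3)) = 0.3333·log₂(0.3333/0.0311) = 1.14050

D_KL(P||Q) = -0.31756 + 0.01405 + 1.14050 = 0.83699 ≈ 0.8370 bits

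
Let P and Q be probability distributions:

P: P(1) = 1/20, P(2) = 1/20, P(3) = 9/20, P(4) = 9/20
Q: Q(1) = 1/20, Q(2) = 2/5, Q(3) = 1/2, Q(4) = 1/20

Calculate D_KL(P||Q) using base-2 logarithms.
1.2081 bits

D_KL(P||Q) = Σ P(x) log₂(P(x)/Q(x))

Computing term by term:
  P(1)·log₂(P(1)/Q(1)) = (1/20)·log₂((1/20)/(1/20)) = 0.00000
  P(2)·log₂(P(2)/Q(2)) = (1/20)·log₂((1/20)/(2/5)) = -0.15000
  P(3)·log₂(P(3)/Q(3)) = (9/20)·log₂((9/20)/(1/2)) = -0.06840
  P(4)·log₂(P(4)/Q(4)) = (9/20)·log₂((9/20)/(1/20)) = 1.42647

D_KL(P||Q) = 0.00000 - 0.15000 - 0.06840 + 1.42647 = 1.20807 ≈ 1.2081 bits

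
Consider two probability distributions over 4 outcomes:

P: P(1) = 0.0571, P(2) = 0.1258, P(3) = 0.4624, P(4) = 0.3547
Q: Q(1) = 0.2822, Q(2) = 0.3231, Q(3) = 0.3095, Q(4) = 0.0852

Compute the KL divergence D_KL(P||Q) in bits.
0.6949 bits

D_KL(P||Q) = Σ P(x) log₂(P(x)/Q(x))

Computing term by term:
  P(1)·log₂(P(1)/Q(1)) = 0.0571·log₂(0.0571/0.2822) = -0.13162
  P(2)·log₂(P(2)/Q(2)) = 0.1258·log₂(0.1258/0.3231) = -0.17119
  P(3)·log₂(P(3)/Q(3)) = 0.4624·log₂(0.4624/0.3095) = 0.26782
  P(4)·log₂(P(4)/Q(4)) = 0.3547·log₂(0.3547/0.0852) = 0.72986

D_KL(P||Q) = -0.13162 - 0.17119 + 0.26782 + 0.72986 = 0.69487 ≈ 0.6949 bits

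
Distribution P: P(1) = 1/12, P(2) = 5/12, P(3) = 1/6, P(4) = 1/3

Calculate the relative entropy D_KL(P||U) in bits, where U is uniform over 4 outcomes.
0.2158 bits

U(i) = 1/4 for all i

D_KL(P||U) = Σ P(x) log₂(P(x) / (1/4))
           = Σ P(x) log₂(P(x)) + log₂(4)
           = log₂(4) - H(P)

H(P) = -Σ P(x) log₂(P(x)):
  -P(1)·log₂(P(1)) = -(1/12)·log₂(1/12) = 0.29875
  -P(2)·log₂(P(2)) = -(5/12)·log₂(5/12) = 0.52626
  -P(3)·log₂(P(3)) = -(1/6)·log₂(1/6) = 0.43083
  -P(4)·log₂(P(4)) = -(1/3)·log₂(1/3) = 0.52832
H(P) = 0.29875 + 0.52626 + 0.43083 + 0.52832 = 1.78416 bits

log₂(4) = 2.00000 bits

D_KL(P||U) = 2.00000 - 1.78416 = 0.21584 ≈ 0.2158 bits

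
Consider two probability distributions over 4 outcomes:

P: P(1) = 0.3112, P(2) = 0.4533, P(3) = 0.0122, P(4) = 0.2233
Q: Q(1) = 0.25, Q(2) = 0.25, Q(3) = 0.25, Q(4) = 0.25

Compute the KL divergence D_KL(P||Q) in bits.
0.3979 bits

D_KL(P||Q) = Σ P(x) log₂(P(x)/Q(x))

Computing term by term:
  P(1)·log₂(P(1)/Q(1)) = 0.3112·log₂(0.3112/0.25) = 0.09831
  P(2)·log₂(P(2)/Q(2)) = 0.4533·log₂(0.4533/0.25) = 0.38918
  P(3)·log₂(P(3)/Q(3)) = 0.0122·log₂(0.0122/0.25) = -0.05316
  P(4)·log₂(P(4)/Q(4)) = 0.2233·log₂(0.2233/0.25) = -0.03639

D_KL(P||Q) = 0.09831 + 0.38918 - 0.05316 - 0.03639 = 0.39794 ≈ 0.3979 bits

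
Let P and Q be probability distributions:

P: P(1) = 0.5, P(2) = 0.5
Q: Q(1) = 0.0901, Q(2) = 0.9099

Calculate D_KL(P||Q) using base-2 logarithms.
0.8043 bits

D_KL(P||Q) = Σ P(x) log₂(P(x)/Q(x))

Computing term by term:
  P(1)·log₂(P(1)/Q(1)) = 0.5·log₂(0.5/0.0901) = 1.23616
  P(2)·log₂(P(2)/Q(2)) = 0.5·log₂(0.5/0.9099) = -0.43189

D_KL(P||Q) = 1.23616 - 0.43189 = 0.80427 ≈ 0.8043 bits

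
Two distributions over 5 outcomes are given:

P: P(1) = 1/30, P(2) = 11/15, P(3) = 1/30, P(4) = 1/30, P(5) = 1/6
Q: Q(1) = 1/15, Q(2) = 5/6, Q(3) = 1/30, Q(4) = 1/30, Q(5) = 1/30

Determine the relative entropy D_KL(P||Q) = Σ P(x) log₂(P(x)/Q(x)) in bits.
0.2184 bits

D_KL(P||Q) = Σ P(x) log₂(P(x)/Q(x))

Computing term by term:
  P(1)·log₂(P(1)/Q(1)) = (1/30)·log₂((1/30)/(1/15)) = -0.03333
  P(2)·log₂(P(2)/Q(2)) = (11/15)·log₂((11/15)/(5/6)) = -0.13524
  P(3)·log₂(P(3)/Q(3)) = (1/30)·log₂((1/30)/(1/30)) = 0.00000
  P(4)·log₂(P(4)/Q(4)) = (1/30)·log₂((1/30)/(1/30)) = 0.00000
  P(5)·log₂(P(5)/Q(5)) = (1/6)·log₂((1/6)/(1/30)) = 0.38699

D_KL(P||Q) = -0.03333 - 0.13524 + 0.00000 + 0.00000 + 0.38699 = 0.21842 ≈ 0.2184 bits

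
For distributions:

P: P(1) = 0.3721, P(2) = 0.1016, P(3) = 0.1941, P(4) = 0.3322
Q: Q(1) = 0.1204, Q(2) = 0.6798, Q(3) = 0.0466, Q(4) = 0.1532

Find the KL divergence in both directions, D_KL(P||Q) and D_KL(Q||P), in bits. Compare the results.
D_KL(P||Q) = 1.0976 bits, D_KL(Q||P) = 1.4012 bits. D_KL(Q||P) is larger than D_KL(P||Q) by 0.3036 bits; the two directions differ.

D_KL(P||Q) = Σ P(x) log₂(P(x)/Q(x))

Computing term by term:
  P(1)·log₂(P(1)/Q(1)) = 0.3721·log₂(0.3721/0.1204) = 0.60572
  P(2)·log₂(P(2)/Q(2)) = 0.1016·log₂(0.1016/0.6798) = -0.27861
  P(3)·log₂(P(3)/Q(3)) = 0.1941·log₂(0.1941/0.0466) = 0.39954
  P(4)·log₂(P(4)/Q(4)) = 0.3322·log₂(0.3322/0.1532) = 0.37095

D_KL(P||Q) = 0.60572 - 0.27861 + 0.39954 + 0.37095 = 1.09760 ≈ 1.0976 bits

D_KL(Q||P) = Σ Q(x) log₂(Q(x)/P(x))

Computing term by term:
  Q(1)·log₂(Q(1)/P(1)) = 0.1204·log₂(0.1204/0.3721) = -0.19599
  Q(2)·log₂(Q(2)/P(2)) = 0.6798·log₂(0.6798/0.1016) = 1.86415
  Q(3)·log₂(Q(3)/P(3)) = 0.0466·log₂(0.0466/0.1941) = -0.09592
  Q(4)·log₂(Q(4)/P(4)) = 0.1532·log₂(0.1532/0.3322) = -0.17107

D_KL(Q||P) = -0.19599 + 1.86415 - 0.09592 - 0.17107 = 1.40117 ≈ 1.4012 bits

These are NOT equal (difference: 0.3036 bits). KL divergence is asymmetric: D_KL(P||Q) ≠ D_KL(Q||P) in general.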